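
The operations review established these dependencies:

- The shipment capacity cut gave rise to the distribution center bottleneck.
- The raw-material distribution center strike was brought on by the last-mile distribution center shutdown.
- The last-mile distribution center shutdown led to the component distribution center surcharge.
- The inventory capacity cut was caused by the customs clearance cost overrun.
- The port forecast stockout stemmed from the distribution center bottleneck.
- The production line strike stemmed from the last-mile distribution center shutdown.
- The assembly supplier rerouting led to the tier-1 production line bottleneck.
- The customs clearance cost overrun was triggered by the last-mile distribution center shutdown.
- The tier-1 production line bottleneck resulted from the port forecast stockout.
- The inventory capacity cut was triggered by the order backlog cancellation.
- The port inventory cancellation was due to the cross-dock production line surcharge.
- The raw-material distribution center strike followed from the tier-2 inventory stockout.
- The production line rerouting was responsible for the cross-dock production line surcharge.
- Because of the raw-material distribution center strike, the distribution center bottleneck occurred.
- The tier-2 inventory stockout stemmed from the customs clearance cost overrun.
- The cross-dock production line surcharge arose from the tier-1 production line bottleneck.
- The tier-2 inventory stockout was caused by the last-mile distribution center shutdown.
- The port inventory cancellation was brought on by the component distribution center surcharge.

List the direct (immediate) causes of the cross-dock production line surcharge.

the production line rerouting, the tier-1 production line bottleneck

Upstream contributors include the shipment capacity cut, the last-mile distribution center shutdown, the customs clearance cost overrun, the tier-2 inventory stockout, the assembly supplier rerouting, the raw-material distribution center strike, the distribution center bottleneck, the port forecast stockout, but only the production line rerouting, the tier-1 production line bottleneck feed directly into the cross-dock production line surcharge.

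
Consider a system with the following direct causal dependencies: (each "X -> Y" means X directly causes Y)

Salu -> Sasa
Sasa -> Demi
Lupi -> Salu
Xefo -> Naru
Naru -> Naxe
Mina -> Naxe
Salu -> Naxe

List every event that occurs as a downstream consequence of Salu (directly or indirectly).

Demi, Naxe, Sasa

Direct effects: Sasa, Naxe.
2 steps out: Demi.
Not reachable from it: Lupi, Xefo, Naru, Mina.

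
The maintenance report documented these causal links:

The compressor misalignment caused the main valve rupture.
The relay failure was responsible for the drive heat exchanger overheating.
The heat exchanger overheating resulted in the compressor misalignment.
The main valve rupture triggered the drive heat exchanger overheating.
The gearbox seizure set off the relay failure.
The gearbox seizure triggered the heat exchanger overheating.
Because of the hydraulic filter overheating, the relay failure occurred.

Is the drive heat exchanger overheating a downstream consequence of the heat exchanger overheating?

There is a causal chain: the heat exchanger overheating → the compressor misalignment → the main valve rupture → the drive heat exchanger overheating.

Yes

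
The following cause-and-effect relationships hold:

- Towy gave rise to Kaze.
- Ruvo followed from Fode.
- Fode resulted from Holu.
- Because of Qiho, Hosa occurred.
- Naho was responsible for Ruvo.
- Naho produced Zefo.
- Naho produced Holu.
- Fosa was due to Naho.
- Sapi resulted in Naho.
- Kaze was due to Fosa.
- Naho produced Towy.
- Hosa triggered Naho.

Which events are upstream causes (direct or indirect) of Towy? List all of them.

Hosa, Naho, Qiho, Sapi

Immediate cause of Towy: Naho.
Further upstream: Qiho, Hosa, Sapi.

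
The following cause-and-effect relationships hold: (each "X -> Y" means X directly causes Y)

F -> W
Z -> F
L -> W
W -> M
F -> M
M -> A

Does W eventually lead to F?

W leads to M, A; F is not among them.

No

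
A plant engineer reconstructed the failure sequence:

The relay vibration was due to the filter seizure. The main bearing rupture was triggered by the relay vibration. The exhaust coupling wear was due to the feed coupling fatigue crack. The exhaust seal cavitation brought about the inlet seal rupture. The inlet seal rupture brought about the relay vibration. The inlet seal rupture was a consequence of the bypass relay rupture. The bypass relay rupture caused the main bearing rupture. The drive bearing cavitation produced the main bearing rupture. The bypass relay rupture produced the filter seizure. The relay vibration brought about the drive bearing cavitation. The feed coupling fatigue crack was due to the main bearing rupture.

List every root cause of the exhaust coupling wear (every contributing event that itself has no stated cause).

Tracing upstream from the exhaust coupling wear: the exhaust coupling wear ← the feed coupling fatigue crack ← the main bearing rupture ← the bypass relay rupture.
A separate upstream branch: the exhaust coupling wear ← the feed coupling fatigue crack ← the main bearing rupture ← the relay vibration ← the inlet seal rupture ← the exhaust seal cavitation.
Each of those chain origins has no stated cause.

the bypass relay rupture, the exhaust seal cavitation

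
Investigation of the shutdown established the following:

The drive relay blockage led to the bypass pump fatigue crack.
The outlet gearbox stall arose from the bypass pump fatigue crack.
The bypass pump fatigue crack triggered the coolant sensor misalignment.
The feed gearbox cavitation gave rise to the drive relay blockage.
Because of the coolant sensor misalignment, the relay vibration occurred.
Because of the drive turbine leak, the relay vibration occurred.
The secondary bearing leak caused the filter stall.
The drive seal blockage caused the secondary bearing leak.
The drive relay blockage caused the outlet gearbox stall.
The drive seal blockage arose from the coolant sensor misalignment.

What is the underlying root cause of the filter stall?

Tracing upstream from the filter stall: the filter stall ← the secondary bearing leak ← the drive seal blockage ← the coolant sensor misalignment ← the bypass pump fatigue crack ← the drive relay blockage ← the feed gearbox cavitation.
The feed gearbox cavitation has no stated cause, so it is the root.

the feed gearbox cavitation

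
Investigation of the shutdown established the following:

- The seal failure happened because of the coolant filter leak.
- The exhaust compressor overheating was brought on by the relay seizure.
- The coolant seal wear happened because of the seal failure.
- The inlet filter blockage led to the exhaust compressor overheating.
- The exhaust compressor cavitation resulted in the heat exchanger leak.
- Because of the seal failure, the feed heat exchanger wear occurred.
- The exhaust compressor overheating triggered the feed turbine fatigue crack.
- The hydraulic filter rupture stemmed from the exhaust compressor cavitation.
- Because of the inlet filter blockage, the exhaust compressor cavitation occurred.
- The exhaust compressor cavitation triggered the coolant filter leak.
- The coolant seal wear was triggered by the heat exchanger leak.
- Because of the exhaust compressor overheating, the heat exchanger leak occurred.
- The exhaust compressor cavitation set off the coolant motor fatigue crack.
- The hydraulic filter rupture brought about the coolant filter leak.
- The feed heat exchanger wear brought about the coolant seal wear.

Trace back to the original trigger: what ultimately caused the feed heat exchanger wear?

the inlet filter blockage

Tracing upstream from the feed heat exchanger wear: the feed heat exchanger wear ← the seal failure ← the coolant filter leak ← the exhaust compressor cavitation ← the inlet filter blockage.
The inlet filter blockage has no stated cause, so it is the root.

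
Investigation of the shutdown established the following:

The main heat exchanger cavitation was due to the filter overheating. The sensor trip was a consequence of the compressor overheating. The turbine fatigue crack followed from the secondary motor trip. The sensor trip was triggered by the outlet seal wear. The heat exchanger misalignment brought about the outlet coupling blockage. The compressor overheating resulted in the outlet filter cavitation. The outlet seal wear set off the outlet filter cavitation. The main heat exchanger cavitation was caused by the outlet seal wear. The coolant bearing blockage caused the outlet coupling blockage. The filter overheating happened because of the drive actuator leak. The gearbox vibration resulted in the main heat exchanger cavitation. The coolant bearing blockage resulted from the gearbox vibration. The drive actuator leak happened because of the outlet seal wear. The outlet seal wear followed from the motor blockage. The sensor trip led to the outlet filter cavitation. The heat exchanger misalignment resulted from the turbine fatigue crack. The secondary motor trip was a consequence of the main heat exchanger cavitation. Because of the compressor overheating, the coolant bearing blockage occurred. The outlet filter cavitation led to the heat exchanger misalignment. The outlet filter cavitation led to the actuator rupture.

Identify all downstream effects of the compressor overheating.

Direct effects: the coolant bearing blockage, the sensor trip, the outlet filter cavitation.
2 steps out: the heat exchanger misalignment, the outlet coupling blockage, the actuator rupture.
Not reachable from it: the motor blockage, the outlet seal wear, the drive actuator leak, the filter overheating, the gearbox vibration, the main heat exchanger cavitation, the secondary motor trip, the turbine fatigue crack.

the actuator rupture, the coolant bearing blockage, the heat exchanger misalignment, the outlet coupling blockage, the outlet filter cavitation, the sensor trip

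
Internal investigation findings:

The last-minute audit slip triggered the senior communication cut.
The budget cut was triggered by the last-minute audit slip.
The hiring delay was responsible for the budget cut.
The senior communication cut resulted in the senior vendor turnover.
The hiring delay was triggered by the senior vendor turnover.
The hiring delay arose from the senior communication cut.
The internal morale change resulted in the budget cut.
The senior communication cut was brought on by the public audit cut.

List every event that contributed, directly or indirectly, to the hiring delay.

the last-minute audit slip, the public audit cut, the senior communication cut, the senior vendor turnover

Immediate causes of the hiring delay: the senior communication cut, the senior vendor turnover.
Further upstream: the last-minute audit slip, the public audit cut.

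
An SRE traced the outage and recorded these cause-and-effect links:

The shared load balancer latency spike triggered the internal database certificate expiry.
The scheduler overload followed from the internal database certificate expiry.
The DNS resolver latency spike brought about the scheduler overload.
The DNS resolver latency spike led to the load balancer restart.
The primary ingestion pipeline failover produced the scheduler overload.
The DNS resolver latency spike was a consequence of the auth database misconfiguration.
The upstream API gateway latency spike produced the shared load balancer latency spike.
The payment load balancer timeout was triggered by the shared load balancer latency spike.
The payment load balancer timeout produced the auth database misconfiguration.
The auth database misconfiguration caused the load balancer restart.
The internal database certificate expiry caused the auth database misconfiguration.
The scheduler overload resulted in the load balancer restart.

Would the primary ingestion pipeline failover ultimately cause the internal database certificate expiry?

The primary ingestion pipeline failover leads to the scheduler overload, the load balancer restart; the internal database certificate expiry is not among them.

No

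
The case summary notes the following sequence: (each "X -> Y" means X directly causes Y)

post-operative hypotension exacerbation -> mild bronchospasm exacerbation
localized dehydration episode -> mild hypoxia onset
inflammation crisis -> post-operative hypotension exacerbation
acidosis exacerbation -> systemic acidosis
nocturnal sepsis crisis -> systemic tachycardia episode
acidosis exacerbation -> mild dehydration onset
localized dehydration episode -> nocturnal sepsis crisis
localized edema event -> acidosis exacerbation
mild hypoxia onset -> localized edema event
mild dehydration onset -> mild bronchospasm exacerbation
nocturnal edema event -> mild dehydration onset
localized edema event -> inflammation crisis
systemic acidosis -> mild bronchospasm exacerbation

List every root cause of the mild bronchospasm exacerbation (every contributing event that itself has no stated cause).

the localized dehydration episode, the nocturnal edema event

Tracing upstream from the mild bronchospasm exacerbation: the mild bronchospasm exacerbation ← the mild dehydration onset ← the acidosis exacerbation ← the localized edema event ← the mild hypoxia onset ← the localized dehydration episode.
A separate upstream branch: the mild bronchospasm exacerbation ← the mild dehydration onset ← the nocturnal edema event.
Each of those chain origins has no stated cause.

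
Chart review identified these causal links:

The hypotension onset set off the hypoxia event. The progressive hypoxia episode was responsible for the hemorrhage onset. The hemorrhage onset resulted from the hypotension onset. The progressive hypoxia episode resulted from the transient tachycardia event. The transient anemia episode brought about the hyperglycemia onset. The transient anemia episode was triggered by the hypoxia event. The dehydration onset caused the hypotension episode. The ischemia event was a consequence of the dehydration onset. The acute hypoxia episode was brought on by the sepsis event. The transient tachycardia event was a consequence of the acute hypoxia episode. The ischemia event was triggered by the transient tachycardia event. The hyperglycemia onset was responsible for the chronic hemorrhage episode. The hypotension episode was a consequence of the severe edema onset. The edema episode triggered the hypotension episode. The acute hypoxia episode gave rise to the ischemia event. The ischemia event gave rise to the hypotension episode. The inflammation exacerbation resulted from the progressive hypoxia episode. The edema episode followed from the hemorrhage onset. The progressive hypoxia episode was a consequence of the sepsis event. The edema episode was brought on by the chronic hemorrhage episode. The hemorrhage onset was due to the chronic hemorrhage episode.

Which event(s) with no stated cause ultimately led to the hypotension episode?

the dehydration onset, the hypotension onset, the sepsis event, the severe edema onset

Tracing upstream from the hypotension episode: the hypotension episode ← the ischemia event ← the acute hypoxia episode ← the sepsis event.
A separate upstream branch: the hypotension episode ← the edema episode ← the hemorrhage onset ← the hypotension onset.
A separate upstream branch: the hypotension episode ← the dehydration onset.
A separate upstream branch: the hypotension episode ← the severe edema onset.
Each of those chain origins has no stated cause.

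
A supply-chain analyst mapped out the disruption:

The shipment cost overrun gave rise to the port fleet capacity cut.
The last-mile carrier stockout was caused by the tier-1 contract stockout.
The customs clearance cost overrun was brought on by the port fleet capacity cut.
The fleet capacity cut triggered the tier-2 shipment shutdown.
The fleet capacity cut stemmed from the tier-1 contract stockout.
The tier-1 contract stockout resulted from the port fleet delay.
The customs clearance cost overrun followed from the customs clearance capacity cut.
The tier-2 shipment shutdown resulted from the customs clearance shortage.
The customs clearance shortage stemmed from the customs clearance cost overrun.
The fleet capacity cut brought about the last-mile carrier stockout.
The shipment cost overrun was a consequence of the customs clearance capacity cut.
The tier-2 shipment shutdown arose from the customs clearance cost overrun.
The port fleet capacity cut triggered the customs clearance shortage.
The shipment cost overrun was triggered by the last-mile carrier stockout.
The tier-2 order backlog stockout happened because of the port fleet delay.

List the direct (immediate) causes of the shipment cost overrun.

Upstream contributors include the port fleet delay, the tier-1 contract stockout, the fleet capacity cut, but only the customs clearance capacity cut, the last-mile carrier stockout feed directly into the shipment cost overrun.

the customs clearance capacity cut, the last-mile carrier stockout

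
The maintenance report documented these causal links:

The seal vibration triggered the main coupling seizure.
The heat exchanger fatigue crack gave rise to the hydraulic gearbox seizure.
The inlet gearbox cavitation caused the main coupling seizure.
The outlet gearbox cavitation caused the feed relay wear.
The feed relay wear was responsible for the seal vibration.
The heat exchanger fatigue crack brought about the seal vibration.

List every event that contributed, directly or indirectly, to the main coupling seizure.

Immediate causes of the main coupling seizure: the inlet gearbox cavitation, the seal vibration.
Further upstream: the heat exchanger fatigue crack, the outlet gearbox cavitation, the feed relay wear.

the feed relay wear, the heat exchanger fatigue crack, the inlet gearbox cavitation, the outlet gearbox cavitation, the seal vibration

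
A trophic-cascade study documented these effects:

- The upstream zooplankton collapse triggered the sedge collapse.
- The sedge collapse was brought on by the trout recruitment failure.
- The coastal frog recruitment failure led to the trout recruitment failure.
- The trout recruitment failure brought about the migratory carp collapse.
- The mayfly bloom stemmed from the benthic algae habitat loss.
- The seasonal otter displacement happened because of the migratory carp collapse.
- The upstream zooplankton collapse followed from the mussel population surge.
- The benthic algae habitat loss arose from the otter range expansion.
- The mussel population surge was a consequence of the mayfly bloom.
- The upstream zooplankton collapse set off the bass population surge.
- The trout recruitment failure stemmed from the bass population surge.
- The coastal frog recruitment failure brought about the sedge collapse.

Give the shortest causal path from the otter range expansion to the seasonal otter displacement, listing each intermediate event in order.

the otter range expansion → the benthic algae habitat loss → the mayfly bloom → the mussel population surge → the upstream zooplankton collapse → the bass population surge → the trout recruitment failure → the migratory carp collapse → the seasonal otter displacement

the otter range expansion → the benthic algae habitat loss
the benthic algae habitat loss → the mayfly bloom
the mayfly bloom → the mussel population surge
the mussel population surge → the upstream zooplankton collapse
the upstream zooplankton collapse → the bass population surge
the bass population surge → the trout recruitment failure
the trout recruitment failure → the migratory carp collapse
the migratory carp collapse → the seasonal otter displacement
Length: 8 steps.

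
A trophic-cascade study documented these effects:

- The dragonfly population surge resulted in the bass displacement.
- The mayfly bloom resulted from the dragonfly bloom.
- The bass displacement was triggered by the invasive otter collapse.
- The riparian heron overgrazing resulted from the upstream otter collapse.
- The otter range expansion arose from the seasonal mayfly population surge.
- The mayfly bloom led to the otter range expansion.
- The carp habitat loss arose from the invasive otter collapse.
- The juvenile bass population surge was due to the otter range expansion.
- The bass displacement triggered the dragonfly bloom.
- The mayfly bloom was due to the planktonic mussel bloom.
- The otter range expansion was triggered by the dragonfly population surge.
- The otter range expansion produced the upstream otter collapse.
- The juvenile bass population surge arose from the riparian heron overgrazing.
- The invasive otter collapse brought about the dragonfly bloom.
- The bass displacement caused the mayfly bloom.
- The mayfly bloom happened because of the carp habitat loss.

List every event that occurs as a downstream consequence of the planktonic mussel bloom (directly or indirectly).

Direct effects: the mayfly bloom.
2 steps out: the otter range expansion.
3 steps out: the upstream otter collapse, the juvenile bass population surge.
4 steps out: the riparian heron overgrazing.
Not reachable from it: the invasive otter collapse, the dragonfly population surge, the bass displacement, the seasonal mayfly population surge, the carp habitat loss, the dragonfly bloom.

the juvenile bass population surge, the mayfly bloom, the otter range expansion, the riparian heron overgrazing, the upstream otter collapse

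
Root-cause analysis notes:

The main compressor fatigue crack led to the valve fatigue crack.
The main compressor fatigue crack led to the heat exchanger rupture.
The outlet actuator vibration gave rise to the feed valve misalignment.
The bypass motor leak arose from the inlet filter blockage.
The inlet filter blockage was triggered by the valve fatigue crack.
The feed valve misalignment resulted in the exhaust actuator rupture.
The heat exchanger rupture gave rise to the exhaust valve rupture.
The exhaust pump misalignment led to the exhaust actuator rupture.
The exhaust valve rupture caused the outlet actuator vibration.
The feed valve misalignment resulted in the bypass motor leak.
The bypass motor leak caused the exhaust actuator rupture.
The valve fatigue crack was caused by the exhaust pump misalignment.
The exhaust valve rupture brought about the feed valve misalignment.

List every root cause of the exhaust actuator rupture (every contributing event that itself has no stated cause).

Tracing upstream from the exhaust actuator rupture: the exhaust actuator rupture ← the exhaust pump misalignment.
A separate upstream branch: the exhaust actuator rupture ← the feed valve misalignment ← the exhaust valve rupture ← the heat exchanger rupture ← the main compressor fatigue crack.
Each of those chain origins has no stated cause.

the exhaust pump misalignment, the main compressor fatigue crack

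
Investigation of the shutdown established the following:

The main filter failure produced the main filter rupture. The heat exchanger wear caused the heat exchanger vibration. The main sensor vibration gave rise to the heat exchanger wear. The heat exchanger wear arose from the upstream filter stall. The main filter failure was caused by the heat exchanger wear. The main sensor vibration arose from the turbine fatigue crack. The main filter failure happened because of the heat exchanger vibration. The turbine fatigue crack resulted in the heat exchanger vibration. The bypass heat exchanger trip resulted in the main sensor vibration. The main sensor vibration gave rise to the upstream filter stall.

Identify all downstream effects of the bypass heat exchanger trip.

the heat exchanger vibration, the heat exchanger wear, the main filter failure, the main filter rupture, the main sensor vibration, the upstream filter stall

Direct effects: the main sensor vibration.
2 steps out: the upstream filter stall, the heat exchanger wear.
3 steps out: the heat exchanger vibration, the main filter failure.
4 steps out: the main filter rupture.
Not reachable from it: the turbine fatigue crack.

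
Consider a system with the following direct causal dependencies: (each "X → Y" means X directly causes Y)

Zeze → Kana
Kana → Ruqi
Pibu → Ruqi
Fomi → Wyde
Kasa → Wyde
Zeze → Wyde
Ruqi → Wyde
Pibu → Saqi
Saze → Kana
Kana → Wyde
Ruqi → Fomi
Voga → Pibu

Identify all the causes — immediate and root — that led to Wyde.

Immediate causes of Wyde: Zeze, Kasa, Kana, Ruqi, Fomi.
Further upstream: Voga, Pibu, Saze.

Fomi, Kana, Kasa, Pibu, Ruqi, Saze, Voga, Zeze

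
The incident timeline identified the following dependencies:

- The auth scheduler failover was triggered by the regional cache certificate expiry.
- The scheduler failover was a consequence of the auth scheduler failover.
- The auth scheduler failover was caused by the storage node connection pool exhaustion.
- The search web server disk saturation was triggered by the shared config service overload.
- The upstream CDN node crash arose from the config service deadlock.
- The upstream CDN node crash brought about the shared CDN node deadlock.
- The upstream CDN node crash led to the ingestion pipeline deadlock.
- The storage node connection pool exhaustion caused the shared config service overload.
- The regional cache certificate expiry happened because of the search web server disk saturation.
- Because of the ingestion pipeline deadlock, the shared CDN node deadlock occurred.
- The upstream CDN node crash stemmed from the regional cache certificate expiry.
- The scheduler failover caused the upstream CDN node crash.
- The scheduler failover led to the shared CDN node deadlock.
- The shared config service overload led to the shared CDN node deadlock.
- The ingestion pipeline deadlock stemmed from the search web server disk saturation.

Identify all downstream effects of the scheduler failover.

the ingestion pipeline deadlock, the shared CDN node deadlock, the upstream CDN node crash

Direct effects: the upstream CDN node crash, the shared CDN node deadlock.
2 steps out: the ingestion pipeline deadlock.
Not reachable from it: the storage node connection pool exhaustion, the shared config service overload, the search web server disk saturation, the regional cache certificate expiry, the auth scheduler failover, the config service deadlock.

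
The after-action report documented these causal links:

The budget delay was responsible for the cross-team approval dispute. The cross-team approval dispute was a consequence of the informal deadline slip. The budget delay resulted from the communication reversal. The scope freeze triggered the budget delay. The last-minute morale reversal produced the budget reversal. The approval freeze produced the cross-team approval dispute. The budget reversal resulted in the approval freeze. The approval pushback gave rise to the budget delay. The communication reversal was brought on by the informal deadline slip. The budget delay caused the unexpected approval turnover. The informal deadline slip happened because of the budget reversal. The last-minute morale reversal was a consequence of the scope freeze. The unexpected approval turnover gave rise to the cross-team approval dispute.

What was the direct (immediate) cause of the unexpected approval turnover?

the budget delay

Upstream contributors include the scope freeze, the last-minute morale reversal, the budget reversal, the informal deadline slip, the communication reversal, the approval pushback, but only the budget delay feeds directly into the unexpected approval turnover.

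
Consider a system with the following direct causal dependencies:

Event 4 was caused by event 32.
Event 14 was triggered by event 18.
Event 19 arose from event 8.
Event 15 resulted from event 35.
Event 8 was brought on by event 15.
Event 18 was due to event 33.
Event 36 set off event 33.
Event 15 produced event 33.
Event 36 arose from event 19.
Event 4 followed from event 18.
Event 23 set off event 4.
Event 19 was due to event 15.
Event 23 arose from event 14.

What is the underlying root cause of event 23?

Tracing upstream from event 23: event 23 ← event 14 ← event 18 ← event 33 ← event 15 ← event 35.
Event 35 has no stated cause, so it is the root.

event 35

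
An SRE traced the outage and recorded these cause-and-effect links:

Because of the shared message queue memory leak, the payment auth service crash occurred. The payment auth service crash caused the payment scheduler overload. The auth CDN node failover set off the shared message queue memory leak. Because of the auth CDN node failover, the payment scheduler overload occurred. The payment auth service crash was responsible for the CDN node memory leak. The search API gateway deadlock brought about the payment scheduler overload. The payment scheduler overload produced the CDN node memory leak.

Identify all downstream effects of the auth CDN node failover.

Direct effects: the shared message queue memory leak, the payment scheduler overload.
2 steps out: the payment auth service crash, the CDN node memory leak.
Not reachable from it: the search API gateway deadlock.

the CDN node memory leak, the payment auth service crash, the payment scheduler overload, the shared message queue memory leak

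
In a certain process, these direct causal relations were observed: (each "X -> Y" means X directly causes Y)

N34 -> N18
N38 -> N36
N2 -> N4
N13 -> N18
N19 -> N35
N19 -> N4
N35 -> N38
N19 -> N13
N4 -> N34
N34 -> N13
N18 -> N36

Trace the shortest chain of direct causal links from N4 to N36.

N4 → N34
N34 → N18
N18 → N36
Length: 3 steps.

N4 → N34 → N18 → N36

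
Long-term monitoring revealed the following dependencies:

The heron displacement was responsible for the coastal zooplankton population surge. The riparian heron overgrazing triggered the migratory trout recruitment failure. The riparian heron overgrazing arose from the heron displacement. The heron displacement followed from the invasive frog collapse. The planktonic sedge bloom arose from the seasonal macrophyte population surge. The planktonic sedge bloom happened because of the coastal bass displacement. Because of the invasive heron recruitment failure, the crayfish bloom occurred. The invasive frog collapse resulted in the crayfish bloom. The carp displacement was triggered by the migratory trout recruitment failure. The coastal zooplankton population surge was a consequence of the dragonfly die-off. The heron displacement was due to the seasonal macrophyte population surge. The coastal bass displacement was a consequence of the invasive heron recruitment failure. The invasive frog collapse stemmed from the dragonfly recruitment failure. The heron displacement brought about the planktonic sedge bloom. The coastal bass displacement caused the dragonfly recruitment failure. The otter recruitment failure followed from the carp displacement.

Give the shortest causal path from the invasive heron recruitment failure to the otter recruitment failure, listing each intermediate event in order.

the invasive heron recruitment failure → the coastal bass displacement → the dragonfly recruitment failure → the invasive frog collapse → the heron displacement → the riparian heron overgrazing → the migratory trout recruitment failure → the carp displacement → the otter recruitment failure

the invasive heron recruitment failure → the coastal bass displacement
the coastal bass displacement → the dragonfly recruitment failure
the dragonfly recruitment failure → the invasive frog collapse
the invasive frog collapse → the heron displacement
the heron displacement → the riparian heron overgrazing
the riparian heron overgrazing → the migratory trout recruitment failure
the migratory trout recruitment failure → the carp displacement
the carp displacement → the otter recruitment failure
Length: 8 steps.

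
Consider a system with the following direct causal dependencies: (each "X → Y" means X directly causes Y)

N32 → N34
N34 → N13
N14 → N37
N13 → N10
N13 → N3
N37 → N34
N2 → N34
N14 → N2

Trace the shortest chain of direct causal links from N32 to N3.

N32 → N34
N34 → N13
N13 → N3
Length: 3 steps.

N32 → N34 → N13 → N3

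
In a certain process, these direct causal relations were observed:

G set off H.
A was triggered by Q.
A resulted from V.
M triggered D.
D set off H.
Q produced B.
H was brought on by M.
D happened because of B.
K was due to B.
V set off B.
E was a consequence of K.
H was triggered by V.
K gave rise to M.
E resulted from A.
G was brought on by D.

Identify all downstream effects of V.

A, B, D, E, G, H, K, M

Direct effects: B, A, H.
2 steps out: K, E, D.
3 steps out: M, G.
Not reachable from it: Q.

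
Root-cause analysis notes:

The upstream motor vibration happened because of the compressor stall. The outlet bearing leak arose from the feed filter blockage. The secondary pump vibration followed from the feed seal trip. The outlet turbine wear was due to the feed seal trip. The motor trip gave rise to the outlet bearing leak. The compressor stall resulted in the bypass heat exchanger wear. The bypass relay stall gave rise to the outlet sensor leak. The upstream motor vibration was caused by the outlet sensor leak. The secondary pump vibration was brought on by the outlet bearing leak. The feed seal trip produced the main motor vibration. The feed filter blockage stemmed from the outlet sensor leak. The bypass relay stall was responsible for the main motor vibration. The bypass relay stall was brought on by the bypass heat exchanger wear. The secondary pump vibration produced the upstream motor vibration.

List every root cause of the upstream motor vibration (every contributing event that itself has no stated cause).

Tracing upstream from the upstream motor vibration: the upstream motor vibration ← the compressor stall.
A separate upstream branch: the upstream motor vibration ← the secondary pump vibration ← the outlet bearing leak ← the motor trip.
A separate upstream branch: the upstream motor vibration ← the secondary pump vibration ← the feed seal trip.
Each of those chain origins has no stated cause.

the compressor stall, the feed seal trip, the motor trip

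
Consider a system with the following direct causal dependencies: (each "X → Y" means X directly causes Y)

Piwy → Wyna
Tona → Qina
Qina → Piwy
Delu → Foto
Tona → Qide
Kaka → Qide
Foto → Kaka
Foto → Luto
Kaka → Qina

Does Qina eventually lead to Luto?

No

Qina leads to Piwy, Wyna; Luto is not among them.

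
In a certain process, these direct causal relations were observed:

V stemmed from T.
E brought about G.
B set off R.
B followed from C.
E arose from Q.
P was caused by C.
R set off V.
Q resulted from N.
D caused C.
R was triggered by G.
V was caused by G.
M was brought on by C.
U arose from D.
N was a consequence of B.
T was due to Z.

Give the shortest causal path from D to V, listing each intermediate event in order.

D → C → B → R → V

D → C
C → B
B → R
R → V
Length: 4 steps.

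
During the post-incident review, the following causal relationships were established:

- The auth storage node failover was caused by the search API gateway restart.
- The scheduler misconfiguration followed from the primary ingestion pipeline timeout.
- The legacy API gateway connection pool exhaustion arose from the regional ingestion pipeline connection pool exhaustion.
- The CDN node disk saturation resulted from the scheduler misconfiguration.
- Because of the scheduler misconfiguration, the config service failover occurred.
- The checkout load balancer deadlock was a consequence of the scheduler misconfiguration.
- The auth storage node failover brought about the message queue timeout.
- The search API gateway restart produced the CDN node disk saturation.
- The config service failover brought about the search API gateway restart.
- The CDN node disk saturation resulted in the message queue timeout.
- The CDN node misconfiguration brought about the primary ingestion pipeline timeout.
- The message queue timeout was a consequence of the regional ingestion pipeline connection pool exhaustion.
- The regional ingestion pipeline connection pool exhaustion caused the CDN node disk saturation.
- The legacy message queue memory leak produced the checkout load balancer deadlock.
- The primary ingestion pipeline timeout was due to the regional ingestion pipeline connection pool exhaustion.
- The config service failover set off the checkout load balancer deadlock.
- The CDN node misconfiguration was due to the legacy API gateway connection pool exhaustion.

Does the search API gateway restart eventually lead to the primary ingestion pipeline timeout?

No

The search API gateway restart leads to the CDN node disk saturation, the auth storage node failover, the message queue timeout; the primary ingestion pipeline timeout is not among them.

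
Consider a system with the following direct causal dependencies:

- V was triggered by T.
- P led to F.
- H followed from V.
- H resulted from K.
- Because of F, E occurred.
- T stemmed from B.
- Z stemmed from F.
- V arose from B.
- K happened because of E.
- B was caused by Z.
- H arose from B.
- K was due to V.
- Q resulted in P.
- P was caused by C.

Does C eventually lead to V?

There is a causal chain: C → P → F → Z → B → V.

Yes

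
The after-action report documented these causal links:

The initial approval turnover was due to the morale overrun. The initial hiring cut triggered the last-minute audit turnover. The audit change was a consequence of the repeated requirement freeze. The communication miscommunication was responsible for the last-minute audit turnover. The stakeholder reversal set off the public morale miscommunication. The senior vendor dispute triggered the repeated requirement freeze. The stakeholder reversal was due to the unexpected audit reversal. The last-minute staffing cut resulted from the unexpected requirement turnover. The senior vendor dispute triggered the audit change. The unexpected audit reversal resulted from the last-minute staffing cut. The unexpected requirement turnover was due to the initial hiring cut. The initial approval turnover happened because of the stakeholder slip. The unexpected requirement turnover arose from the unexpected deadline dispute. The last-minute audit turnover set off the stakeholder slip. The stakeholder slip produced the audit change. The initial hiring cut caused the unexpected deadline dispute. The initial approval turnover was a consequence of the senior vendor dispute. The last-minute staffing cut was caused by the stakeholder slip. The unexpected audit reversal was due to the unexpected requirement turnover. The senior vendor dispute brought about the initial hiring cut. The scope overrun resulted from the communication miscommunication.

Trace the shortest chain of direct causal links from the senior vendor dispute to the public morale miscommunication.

the senior vendor dispute → the initial hiring cut → the unexpected requirement turnover → the unexpected audit reversal → the stakeholder reversal → the public morale miscommunication

the senior vendor dispute → the initial hiring cut
the initial hiring cut → the unexpected requirement turnover
the unexpected requirement turnover → the unexpected audit reversal
the unexpected audit reversal → the stakeholder reversal
the stakeholder reversal → the public morale miscommunication
Length: 5 steps.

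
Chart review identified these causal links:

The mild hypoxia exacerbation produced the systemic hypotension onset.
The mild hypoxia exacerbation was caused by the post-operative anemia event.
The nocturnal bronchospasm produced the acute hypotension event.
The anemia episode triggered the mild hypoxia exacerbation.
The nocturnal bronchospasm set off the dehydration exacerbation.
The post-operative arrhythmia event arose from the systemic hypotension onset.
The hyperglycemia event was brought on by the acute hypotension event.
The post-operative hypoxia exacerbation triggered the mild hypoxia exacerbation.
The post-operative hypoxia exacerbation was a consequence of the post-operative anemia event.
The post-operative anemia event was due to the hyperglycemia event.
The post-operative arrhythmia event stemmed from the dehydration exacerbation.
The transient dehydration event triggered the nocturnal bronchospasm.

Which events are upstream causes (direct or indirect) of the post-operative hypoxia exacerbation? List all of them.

the acute hypotension event, the hyperglycemia event, the nocturnal bronchospasm, the post-operative anemia event, the transient dehydration event

Immediate cause of the post-operative hypoxia exacerbation: the post-operative anemia event.
Further upstream: the transient dehydration event, the nocturnal bronchospasm, the acute hypotension event, the hyperglycemia event.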